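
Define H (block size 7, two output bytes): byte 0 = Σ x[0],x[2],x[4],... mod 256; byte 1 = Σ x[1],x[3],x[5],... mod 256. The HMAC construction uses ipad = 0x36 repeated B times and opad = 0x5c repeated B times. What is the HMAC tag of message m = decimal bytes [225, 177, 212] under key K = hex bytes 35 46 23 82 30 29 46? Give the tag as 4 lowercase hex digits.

66ac

Key hex bytes 35 46 23 82 30 29 46 is exactly B = 7 bytes: K' = 35 46 23 82 30 29 46.
K' ⊕ ipad = 03 70 15 b4 06 1f 70.  K' ⊕ opad = 69 1a 7f de 6c 75 1a.
Inner input = (K'⊕ipad) ∥ m = 03 70 15 b4 06 1f 70 ∥ e1 b1 d4.
Inner hash: even-index sum = 319 mod 256 = 63; odd-index sum = 760 mod 256 = 248 → 3f f8.
Outer input = (K'⊕opad) ∥ inner = 69 1a 7f de 6c 75 1a ∥ 3f f8.
Outer hash (tag): even-index sum = 614 mod 256 = 102; odd-index sum = 428 mod 256 = 172 → 66 ac.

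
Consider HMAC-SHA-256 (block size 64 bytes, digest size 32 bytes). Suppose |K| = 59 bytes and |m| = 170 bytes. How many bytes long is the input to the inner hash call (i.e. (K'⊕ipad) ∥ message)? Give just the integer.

Key is 59 ≤ 64 bytes, zero-padded: |K'| = 64.
Inner input = (K'⊕ipad) ∥ m → 64 + 170 = 234 bytes.

234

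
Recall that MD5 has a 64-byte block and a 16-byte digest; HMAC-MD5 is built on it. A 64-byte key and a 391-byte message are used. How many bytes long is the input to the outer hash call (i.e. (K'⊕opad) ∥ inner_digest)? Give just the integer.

Key is 64 ≤ 64 bytes, zero-padded: |K'| = 64.
Outer input = (K'⊕opad) ∥ H(inner) → 64 + 16 = 80 bytes.

80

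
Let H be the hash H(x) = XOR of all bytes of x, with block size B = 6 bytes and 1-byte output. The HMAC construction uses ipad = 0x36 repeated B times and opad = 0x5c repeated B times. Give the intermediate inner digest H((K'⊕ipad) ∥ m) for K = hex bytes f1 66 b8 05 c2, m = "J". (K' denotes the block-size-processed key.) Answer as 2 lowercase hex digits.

a2

Key hex bytes f1 66 b8 05 c2 is 5 bytes ≤ B = 6; zero-pad to 6 bytes: K' = f1 66 b8 05 c2 00.
K' ⊕ ipad = c7 50 8e 33 f4 36.
Inner input = c7 50 8e 33 f4 36 ∥ 4a.
Inner hash: XOR c7⊕50⊕8e⊕33⊕f4⊕36⊕4a = a2.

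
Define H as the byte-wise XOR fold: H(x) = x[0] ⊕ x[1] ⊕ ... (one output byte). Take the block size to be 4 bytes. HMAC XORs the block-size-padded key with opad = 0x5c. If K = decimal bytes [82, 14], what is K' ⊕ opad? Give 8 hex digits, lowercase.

Key decimal bytes [82, 14] = 52 0e is 2 bytes ≤ B = 4; zero-pad to 4 bytes: K' = 52 0e 00 00.
XOR each byte with 0x5c: 52⊕5c=0e, 0e⊕5c=52, 00⊕5c=5c, 00⊕5c=5c.

0e525c5c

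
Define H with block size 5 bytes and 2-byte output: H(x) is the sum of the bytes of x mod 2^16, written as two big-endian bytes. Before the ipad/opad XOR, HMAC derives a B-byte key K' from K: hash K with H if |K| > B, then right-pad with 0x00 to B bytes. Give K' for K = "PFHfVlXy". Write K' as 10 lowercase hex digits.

02d7000000

|K| = 8 > B = 5, so first hash the key.
H(K): sum = 80+70+72+102+86+108+88+121 = 727 → 02 d7.
Zero-pad H(K) = 02 d7 to 5 bytes: K' = 02 d7 00 00 00.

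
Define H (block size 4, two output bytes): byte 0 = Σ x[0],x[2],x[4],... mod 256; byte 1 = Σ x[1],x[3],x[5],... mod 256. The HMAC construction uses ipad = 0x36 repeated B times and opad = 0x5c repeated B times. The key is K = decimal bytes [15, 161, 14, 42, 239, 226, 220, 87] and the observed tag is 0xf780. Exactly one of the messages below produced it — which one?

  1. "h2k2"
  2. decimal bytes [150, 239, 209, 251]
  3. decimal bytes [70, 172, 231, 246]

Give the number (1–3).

Key decimal bytes [15, 161, 14, 42, 239, 226, 220, 87] = 0f a1 0e 2a ef e2 dc 57 is 8 bytes > B = 4, so hash it first: H(key) = e8 04, then zero-pad to 4 bytes: K' = e8 04 00 00.
K' ⊕ ipad = de 32 36 36; K' ⊕ opad = b4 58 5c 5c.
m1: inner = H(de 32 36 36 68 32 6b 32) = e7 cc; tag = H(b4 58 5c 5c e7 cc) = f780 ← matches
m2: inner = H(de 32 36 36 96 ef d1 fb) = 7b 52; tag = H(b4 58 5c 5c 7b 52) = 8b06
m3: inner = H(de 32 36 36 46 ac e7 f6) = 41 0a; tag = H(b4 58 5c 5c 41 0a) = 51be

1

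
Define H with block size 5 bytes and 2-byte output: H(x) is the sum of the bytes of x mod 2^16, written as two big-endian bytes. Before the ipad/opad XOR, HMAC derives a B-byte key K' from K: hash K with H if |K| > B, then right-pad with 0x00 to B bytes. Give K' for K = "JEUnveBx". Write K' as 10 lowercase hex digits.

|K| = 8 > B = 5, so first hash the key.
H(K): sum = 74+69+85+110+118+101+66+120 = 743 → 02 e7.
Zero-pad H(K) = 02 e7 to 5 bytes: K' = 02 e7 00 00 00.

02e7000000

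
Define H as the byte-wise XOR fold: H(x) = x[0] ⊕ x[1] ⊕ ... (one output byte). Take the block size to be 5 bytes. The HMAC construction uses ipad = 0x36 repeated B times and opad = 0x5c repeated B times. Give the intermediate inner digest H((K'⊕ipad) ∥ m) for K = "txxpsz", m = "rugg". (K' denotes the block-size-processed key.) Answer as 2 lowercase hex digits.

3c

Key "txxpsz" = 74 78 78 70 73 7a is 6 bytes > B = 5, so hash it first: H(key) = 0d, then zero-pad to 5 bytes: K' = 0d 00 00 00 00.
K' ⊕ ipad = 3b 36 36 36 36.
Inner input = 3b 36 36 36 36 ∥ 72 75 67 67.
Inner hash: XOR 3b⊕36⊕36⊕36⊕36⊕72⊕75⊕67⊕67 = 3c.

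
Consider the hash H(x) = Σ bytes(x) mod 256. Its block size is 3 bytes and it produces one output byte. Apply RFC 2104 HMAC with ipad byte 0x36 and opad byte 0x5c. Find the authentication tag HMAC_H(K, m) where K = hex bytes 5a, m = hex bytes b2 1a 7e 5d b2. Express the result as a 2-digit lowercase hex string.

Key hex bytes 5a is 1 byte ≤ B = 3; zero-pad to 3 bytes: K' = 5a 00 00.
K' ⊕ ipad = 6c 36 36.  K' ⊕ opad = 06 5c 5c.
Inner input = (K'⊕ipad) ∥ m = 6c 36 36 ∥ b2 1a 7e 5d b2.
Inner hash: sum = 108+54+54+178+26+126+93+178 = 817; mod 256 = 49 → 31.
Outer input = (K'⊕opad) ∥ inner = 06 5c 5c ∥ 31.
Outer hash (tag): sum = 6+92+92+49 = 239 → ef.

ef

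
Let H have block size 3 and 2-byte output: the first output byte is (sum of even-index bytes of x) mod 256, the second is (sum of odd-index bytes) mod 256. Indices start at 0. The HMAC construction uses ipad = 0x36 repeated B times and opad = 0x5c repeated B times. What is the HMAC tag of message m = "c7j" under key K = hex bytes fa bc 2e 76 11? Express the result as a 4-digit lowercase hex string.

92ea

Key hex bytes fa bc 2e 76 11 is 5 bytes > B = 3, so hash it first: H(key) = 39 32, then zero-pad to 3 bytes: K' = 39 32 00.
K' ⊕ ipad = 0f 04 36.  K' ⊕ opad = 65 6e 5c.
Inner input = (K'⊕ipad) ∥ m = 0f 04 36 ∥ 63 37 6a.
Inner hash: even-index sum = 124 mod 256 = 124; odd-index sum = 209 mod 256 = 209 → 7c d1.
Outer input = (K'⊕opad) ∥ inner = 65 6e 5c ∥ 7c d1.
Outer hash (tag): even-index sum = 402 mod 256 = 146; odd-index sum = 234 mod 256 = 234 → 92 ea.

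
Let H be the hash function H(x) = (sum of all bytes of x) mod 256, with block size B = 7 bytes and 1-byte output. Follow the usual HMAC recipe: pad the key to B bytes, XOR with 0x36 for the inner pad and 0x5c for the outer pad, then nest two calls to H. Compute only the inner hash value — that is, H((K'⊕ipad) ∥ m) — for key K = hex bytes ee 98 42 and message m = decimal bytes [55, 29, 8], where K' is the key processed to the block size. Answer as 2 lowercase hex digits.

Key hex bytes ee 98 42 is 3 bytes ≤ B = 7; zero-pad to 7 bytes: K' = ee 98 42 00 00 00 00.
K' ⊕ ipad = d8 ae 74 36 36 36 36.
Inner input = d8 ae 74 36 36 36 36 ∥ 37 1d 08.
Inner hash: sum = 216+174+116+54+54+54+54+55+29+8 = 814; mod 256 = 46 → 2e.

2e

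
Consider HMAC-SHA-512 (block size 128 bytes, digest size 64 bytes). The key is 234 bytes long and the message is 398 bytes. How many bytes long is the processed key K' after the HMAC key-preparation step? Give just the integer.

128

Key is 234 > 128 bytes, so it is hashed to 64 bytes then zero-padded to 128: |K'| = 128.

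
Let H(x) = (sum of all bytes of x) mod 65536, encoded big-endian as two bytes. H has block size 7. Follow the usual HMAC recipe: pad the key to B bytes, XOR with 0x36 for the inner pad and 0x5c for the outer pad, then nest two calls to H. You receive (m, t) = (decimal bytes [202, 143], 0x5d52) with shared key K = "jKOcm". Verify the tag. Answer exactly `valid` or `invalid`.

invalid

Key "jKOcm" = 6a 4b 4f 63 6d is 5 bytes ≤ B = 7; zero-pad to 7 bytes: K' = 6a 4b 4f 63 6d 00 00.
K' ⊕ ipad = 5c 7d 79 55 5b 36 36; K' ⊕ opad = 36 17 13 3f 31 5c 5c.
Inner hash: sum = 92+125+121+85+91+54+54+202+143 = 967 → 03 c7.
Outer hash (recomputed tag): sum = 54+23+19+63+49+92+92+3+199 = 594 → 02 52.
Recomputed tag = 0252; claimed = 5d52 → mismatch.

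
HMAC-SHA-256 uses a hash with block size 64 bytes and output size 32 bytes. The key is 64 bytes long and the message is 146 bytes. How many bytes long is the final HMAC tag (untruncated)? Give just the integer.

The tag is one SHA-256 digest: 32 bytes.

32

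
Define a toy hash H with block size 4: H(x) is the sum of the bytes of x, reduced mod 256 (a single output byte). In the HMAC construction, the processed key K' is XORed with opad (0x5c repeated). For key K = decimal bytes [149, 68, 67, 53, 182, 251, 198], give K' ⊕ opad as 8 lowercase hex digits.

Key decimal bytes [149, 68, 67, 53, 182, 251, 198] = 95 44 43 35 b6 fb c6 is 7 bytes > B = 4, so hash it first: H(key) = c8, then zero-pad to 4 bytes: K' = c8 00 00 00.
XOR each byte with 0x5c: c8⊕5c=94, 00⊕5c=5c, 00⊕5c=5c, 00⊕5c=5c.

945c5c5c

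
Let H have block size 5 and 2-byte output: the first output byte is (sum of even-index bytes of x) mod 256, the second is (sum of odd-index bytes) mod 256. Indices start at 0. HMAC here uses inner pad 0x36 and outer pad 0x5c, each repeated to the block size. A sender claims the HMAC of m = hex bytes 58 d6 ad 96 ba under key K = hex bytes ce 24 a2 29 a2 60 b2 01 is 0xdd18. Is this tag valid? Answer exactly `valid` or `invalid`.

Key hex bytes ce 24 a2 29 a2 60 b2 01 is 8 bytes > B = 5, so hash it first: H(key) = c4 ae, then zero-pad to 5 bytes: K' = c4 ae 00 00 00.
K' ⊕ ipad = f2 98 36 36 36; K' ⊕ opad = 98 f2 5c 5c 5c.
Inner hash: even-index sum = 714 mod 256 = 202; odd-index sum = 653 mod 256 = 141 → ca 8d.
Outer hash (recomputed tag): even-index sum = 477 mod 256 = 221; odd-index sum = 536 mod 256 = 24 → dd 18.
Recomputed tag = dd18; claimed = dd18 → match.

valid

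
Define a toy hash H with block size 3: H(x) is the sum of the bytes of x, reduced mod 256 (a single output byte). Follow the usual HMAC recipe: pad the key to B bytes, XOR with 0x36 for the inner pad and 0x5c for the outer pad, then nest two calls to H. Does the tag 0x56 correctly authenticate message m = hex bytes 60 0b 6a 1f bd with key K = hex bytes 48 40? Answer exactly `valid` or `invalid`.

invalid

Key hex bytes 48 40 is 2 bytes ≤ B = 3; zero-pad to 3 bytes: K' = 48 40 00.
K' ⊕ ipad = 7e 76 36; K' ⊕ opad = 14 1c 5c.
Inner hash: sum = 126+118+54+96+11+106+31+189 = 731; mod 256 = 219 → db.
Outer hash (recomputed tag): sum = 20+28+92+219 = 359; mod 256 = 103 → 67.
Recomputed tag = 67; claimed = 56 → mismatch.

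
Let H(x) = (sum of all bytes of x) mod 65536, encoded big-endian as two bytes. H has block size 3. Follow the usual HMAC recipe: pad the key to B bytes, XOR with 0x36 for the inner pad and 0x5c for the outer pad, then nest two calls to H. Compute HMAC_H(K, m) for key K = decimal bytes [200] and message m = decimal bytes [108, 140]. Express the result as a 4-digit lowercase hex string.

01b0

Key decimal bytes [200] = c8 is 1 byte ≤ B = 3; zero-pad to 3 bytes: K' = c8 00 00.
K' ⊕ ipad = fe 36 36.  K' ⊕ opad = 94 5c 5c.
Inner input = (K'⊕ipad) ∥ m = fe 36 36 ∥ 6c 8c.
Inner hash: sum = 254+54+54+108+140 = 610 → 02 62.
Outer input = (K'⊕opad) ∥ inner = 94 5c 5c ∥ 02 62.
Outer hash (tag): sum = 148+92+92+2+98 = 432 → 01 b0.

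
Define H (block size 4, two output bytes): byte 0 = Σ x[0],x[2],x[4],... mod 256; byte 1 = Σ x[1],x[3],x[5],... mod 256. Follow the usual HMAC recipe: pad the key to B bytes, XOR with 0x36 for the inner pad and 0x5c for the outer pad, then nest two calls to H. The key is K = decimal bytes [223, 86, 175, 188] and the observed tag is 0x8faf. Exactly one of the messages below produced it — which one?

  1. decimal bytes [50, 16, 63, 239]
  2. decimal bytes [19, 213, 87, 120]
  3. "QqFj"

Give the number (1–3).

3

Key decimal bytes [223, 86, 175, 188] = df 56 af bc is exactly B = 4 bytes: K' = df 56 af bc.
K' ⊕ ipad = e9 60 99 8a; K' ⊕ opad = 83 0a f3 e0.
m1: inner = H(e9 60 99 8a 32 10 3f ef) = f3 e9; tag = H(83 0a f3 e0 f3 e9) = 69d3
m2: inner = H(e9 60 99 8a 13 d5 57 78) = ec 37; tag = H(83 0a f3 e0 ec 37) = 6221
m3: inner = H(e9 60 99 8a 51 71 46 6a) = 19 c5; tag = H(83 0a f3 e0 19 c5) = 8faf ← matches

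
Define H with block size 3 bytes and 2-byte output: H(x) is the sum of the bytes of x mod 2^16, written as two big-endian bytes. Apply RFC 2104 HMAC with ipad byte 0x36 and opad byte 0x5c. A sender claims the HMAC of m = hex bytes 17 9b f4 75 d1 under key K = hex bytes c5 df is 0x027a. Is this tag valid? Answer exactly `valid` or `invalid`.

valid

Key hex bytes c5 df is 2 bytes ≤ B = 3; zero-pad to 3 bytes: K' = c5 df 00.
K' ⊕ ipad = f3 e9 36; K' ⊕ opad = 99 83 5c.
Inner hash: sum = 243+233+54+23+155+244+117+209 = 1278 → 04 fe.
Outer hash (recomputed tag): sum = 153+131+92+4+254 = 634 → 02 7a.
Recomputed tag = 027a; claimed = 027a → match.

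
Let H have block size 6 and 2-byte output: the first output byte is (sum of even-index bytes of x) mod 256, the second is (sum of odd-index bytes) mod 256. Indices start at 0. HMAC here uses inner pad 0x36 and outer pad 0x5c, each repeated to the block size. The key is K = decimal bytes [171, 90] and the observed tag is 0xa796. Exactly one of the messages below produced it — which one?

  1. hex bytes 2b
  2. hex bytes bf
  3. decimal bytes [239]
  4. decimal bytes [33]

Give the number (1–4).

3

Key decimal bytes [171, 90] = ab 5a is 2 bytes ≤ B = 6; zero-pad to 6 bytes: K' = ab 5a 00 00 00 00.
K' ⊕ ipad = 9d 6c 36 36 36 36; K' ⊕ opad = f7 06 5c 5c 5c 5c.
m1: inner = H(9d 6c 36 36 36 36 2b) = 34 d8; tag = H(f7 06 5c 5c 5c 5c 34 d8) = e396
m2: inner = H(9d 6c 36 36 36 36 bf) = c8 d8; tag = H(f7 06 5c 5c 5c 5c c8 d8) = 7796
m3: inner = H(9d 6c 36 36 36 36 ef) = f8 d8; tag = H(f7 06 5c 5c 5c 5c f8 d8) = a796 ← matches
m4: inner = H(9d 6c 36 36 36 36 21) = 2a d8; tag = H(f7 06 5c 5c 5c 5c 2a d8) = d996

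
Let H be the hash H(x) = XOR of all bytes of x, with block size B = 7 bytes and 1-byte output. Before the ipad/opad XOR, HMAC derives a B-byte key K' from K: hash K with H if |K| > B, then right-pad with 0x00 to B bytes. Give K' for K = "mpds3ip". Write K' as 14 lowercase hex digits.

Key "mpds3ip" = 6d 70 64 73 33 69 70 is exactly B = 7 bytes: K' = 6d 70 64 73 33 69 70.

6d706473336970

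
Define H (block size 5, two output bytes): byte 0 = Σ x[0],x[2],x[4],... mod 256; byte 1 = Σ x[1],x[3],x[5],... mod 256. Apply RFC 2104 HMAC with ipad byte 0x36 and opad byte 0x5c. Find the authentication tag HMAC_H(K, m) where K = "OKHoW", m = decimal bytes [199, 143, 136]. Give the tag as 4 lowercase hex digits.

5731

Key "OKHoW" = 4f 4b 48 6f 57 is exactly B = 5 bytes: K' = 4f 4b 48 6f 57.
K' ⊕ ipad = 79 7d 7e 59 61.  K' ⊕ opad = 13 17 14 33 0b.
Inner input = (K'⊕ipad) ∥ m = 79 7d 7e 59 61 ∥ c7 8f 88.
Inner hash: even-index sum = 487 mod 256 = 231; odd-index sum = 549 mod 256 = 37 → e7 25.
Outer input = (K'⊕opad) ∥ inner = 13 17 14 33 0b ∥ e7 25.
Outer hash (tag): even-index sum = 87 mod 256 = 87; odd-index sum = 305 mod 256 = 49 → 57 31.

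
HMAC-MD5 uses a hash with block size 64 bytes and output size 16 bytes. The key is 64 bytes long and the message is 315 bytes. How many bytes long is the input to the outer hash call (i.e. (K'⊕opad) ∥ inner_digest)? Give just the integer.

80

Key is 64 ≤ 64 bytes, zero-padded: |K'| = 64.
Outer input = (K'⊕opad) ∥ H(inner) → 64 + 16 = 80 bytes.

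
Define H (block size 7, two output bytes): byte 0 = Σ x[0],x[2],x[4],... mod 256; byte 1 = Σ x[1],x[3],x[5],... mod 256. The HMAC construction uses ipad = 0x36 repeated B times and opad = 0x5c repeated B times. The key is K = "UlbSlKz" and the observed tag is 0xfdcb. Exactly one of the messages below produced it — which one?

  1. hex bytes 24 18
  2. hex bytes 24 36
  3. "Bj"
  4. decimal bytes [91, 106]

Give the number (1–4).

Key "UlbSlKz" = 55 6c 62 53 6c 4b 7a is exactly B = 7 bytes: K' = 55 6c 62 53 6c 4b 7a.
K' ⊕ ipad = 63 5a 54 65 5a 7d 4c; K' ⊕ opad = 09 30 3e 0f 30 17 26.
m1: inner = H(63 5a 54 65 5a 7d 4c 24 18) = 75 60; tag = H(09 30 3e 0f 30 17 26 75 60) = fdcb ← matches
m2: inner = H(63 5a 54 65 5a 7d 4c 24 36) = 93 60; tag = H(09 30 3e 0f 30 17 26 93 60) = fde9
m3: inner = H(63 5a 54 65 5a 7d 4c 42 6a) = c7 7e; tag = H(09 30 3e 0f 30 17 26 c7 7e) = 1b1d
m4: inner = H(63 5a 54 65 5a 7d 4c 5b 6a) = c7 97; tag = H(09 30 3e 0f 30 17 26 c7 97) = 341d

1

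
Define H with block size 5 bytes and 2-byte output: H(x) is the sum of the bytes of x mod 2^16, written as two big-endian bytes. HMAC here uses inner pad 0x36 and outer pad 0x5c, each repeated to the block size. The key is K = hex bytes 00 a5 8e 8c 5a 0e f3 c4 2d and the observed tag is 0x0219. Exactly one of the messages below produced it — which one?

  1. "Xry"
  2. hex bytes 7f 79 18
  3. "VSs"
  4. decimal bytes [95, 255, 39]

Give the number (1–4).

Key hex bytes 00 a5 8e 8c 5a 0e f3 c4 2d is 9 bytes > B = 5, so hash it first: H(key) = 04 0b, then zero-pad to 5 bytes: K' = 04 0b 00 00 00.
K' ⊕ ipad = 32 3d 36 36 36; K' ⊕ opad = 58 57 5c 5c 5c.
m1: inner = H(32 3d 36 36 36 58 72 79) = 02 54; tag = H(58 57 5c 5c 5c 02 54) = 0219 ← matches
m2: inner = H(32 3d 36 36 36 7f 79 18) = 02 21; tag = H(58 57 5c 5c 5c 02 21) = 01e6
m3: inner = H(32 3d 36 36 36 56 53 73) = 02 2d; tag = H(58 57 5c 5c 5c 02 2d) = 01f2
m4: inner = H(32 3d 36 36 36 5f ff 27) = 02 96; tag = H(58 57 5c 5c 5c 02 96) = 025b

1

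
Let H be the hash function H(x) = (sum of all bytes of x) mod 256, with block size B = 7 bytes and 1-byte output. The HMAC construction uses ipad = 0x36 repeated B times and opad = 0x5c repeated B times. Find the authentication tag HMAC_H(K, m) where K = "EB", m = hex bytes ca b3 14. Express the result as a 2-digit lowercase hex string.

89

Key "EB" = 45 42 is 2 bytes ≤ B = 7; zero-pad to 7 bytes: K' = 45 42 00 00 00 00 00.
K' ⊕ ipad = 73 74 36 36 36 36 36.  K' ⊕ opad = 19 1e 5c 5c 5c 5c 5c.
Inner input = (K'⊕ipad) ∥ m = 73 74 36 36 36 36 36 ∥ ca b3 14.
Inner hash: sum = 115+116+54+54+54+54+54+202+179+20 = 902; mod 256 = 134 → 86.
Outer input = (K'⊕opad) ∥ inner = 19 1e 5c 5c 5c 5c 5c ∥ 86.
Outer hash (tag): sum = 25+30+92+92+92+92+92+134 = 649; mod 256 = 137 → 89.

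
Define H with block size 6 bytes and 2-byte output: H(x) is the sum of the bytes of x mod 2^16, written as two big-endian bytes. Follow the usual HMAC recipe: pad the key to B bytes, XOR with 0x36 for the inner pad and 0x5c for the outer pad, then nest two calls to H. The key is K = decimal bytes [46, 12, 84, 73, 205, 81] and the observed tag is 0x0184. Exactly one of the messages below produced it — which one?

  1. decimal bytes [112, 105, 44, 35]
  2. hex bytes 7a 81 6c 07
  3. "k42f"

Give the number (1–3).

2

Key decimal bytes [46, 12, 84, 73, 205, 81] = 2e 0c 54 49 cd 51 is exactly B = 6 bytes: K' = 2e 0c 54 49 cd 51.
K' ⊕ ipad = 18 3a 62 7f fb 67; K' ⊕ opad = 72 50 08 15 91 0d.
m1: inner = H(18 3a 62 7f fb 67 70 69 2c 23) = 03 bd; tag = H(72 50 08 15 91 0d 03 bd) = 023d
m2: inner = H(18 3a 62 7f fb 67 7a 81 6c 07) = 04 03; tag = H(72 50 08 15 91 0d 04 03) = 0184 ← matches
m3: inner = H(18 3a 62 7f fb 67 6b 34 32 66) = 03 cc; tag = H(72 50 08 15 91 0d 03 cc) = 024c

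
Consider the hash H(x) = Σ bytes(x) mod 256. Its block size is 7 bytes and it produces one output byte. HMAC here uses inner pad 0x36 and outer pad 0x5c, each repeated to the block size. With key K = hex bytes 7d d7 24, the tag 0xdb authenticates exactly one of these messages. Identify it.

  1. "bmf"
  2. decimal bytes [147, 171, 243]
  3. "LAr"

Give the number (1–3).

Key hex bytes 7d d7 24 is 3 bytes ≤ B = 7; zero-pad to 7 bytes: K' = 7d d7 24 00 00 00 00.
K' ⊕ ipad = 4b e1 12 36 36 36 36; K' ⊕ opad = 21 8b 78 5c 5c 5c 5c.
m1: inner = H(4b e1 12 36 36 36 36 62 6d 66) = 4b; tag = H(21 8b 78 5c 5c 5c 5c 4b) = df
m2: inner = H(4b e1 12 36 36 36 36 93 ab f3) = 47; tag = H(21 8b 78 5c 5c 5c 5c 47) = db ← matches
m3: inner = H(4b e1 12 36 36 36 36 4c 41 72) = 15; tag = H(21 8b 78 5c 5c 5c 5c 15) = a9

2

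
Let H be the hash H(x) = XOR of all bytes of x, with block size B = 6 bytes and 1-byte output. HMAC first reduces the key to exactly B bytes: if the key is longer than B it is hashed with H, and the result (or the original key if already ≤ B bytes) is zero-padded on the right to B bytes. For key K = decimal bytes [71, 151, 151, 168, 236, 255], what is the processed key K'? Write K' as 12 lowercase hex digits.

Key decimal bytes [71, 151, 151, 168, 236, 255] = 47 97 97 a8 ec ff is exactly B = 6 bytes: K' = 47 97 97 a8 ec ff.

479797a8ecff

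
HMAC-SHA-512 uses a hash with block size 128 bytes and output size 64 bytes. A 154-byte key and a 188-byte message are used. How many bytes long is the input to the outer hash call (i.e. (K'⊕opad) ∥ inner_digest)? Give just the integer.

192

Key is 154 > 128 bytes, so it is hashed to 64 bytes then zero-padded to 128: |K'| = 128.
Outer input = (K'⊕opad) ∥ H(inner) → 128 + 64 = 192 bytes.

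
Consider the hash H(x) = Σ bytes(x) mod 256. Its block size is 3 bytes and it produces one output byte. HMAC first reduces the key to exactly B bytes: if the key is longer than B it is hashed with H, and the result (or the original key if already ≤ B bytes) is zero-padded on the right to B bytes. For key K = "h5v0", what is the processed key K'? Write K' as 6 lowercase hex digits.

430000

|K| = 4 > B = 3, so first hash the key.
H(K): sum = 104+53+118+48 = 323; mod 256 = 67 → 43.
Zero-pad H(K) = 43 to 3 bytes: K' = 43 00 00.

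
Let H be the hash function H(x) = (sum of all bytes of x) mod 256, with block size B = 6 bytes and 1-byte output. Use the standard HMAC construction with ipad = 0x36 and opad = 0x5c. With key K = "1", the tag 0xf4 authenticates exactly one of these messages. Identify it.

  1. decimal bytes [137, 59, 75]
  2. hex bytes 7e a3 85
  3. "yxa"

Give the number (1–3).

2

Key "1" = 31 is 1 byte ≤ B = 6; zero-pad to 6 bytes: K' = 31 00 00 00 00 00.
K' ⊕ ipad = 07 36 36 36 36 36; K' ⊕ opad = 6d 5c 5c 5c 5c 5c.
m1: inner = H(07 36 36 36 36 36 89 3b 4b) = 24; tag = H(6d 5c 5c 5c 5c 5c 24) = 5d
m2: inner = H(07 36 36 36 36 36 7e a3 85) = bb; tag = H(6d 5c 5c 5c 5c 5c bb) = f4 ← matches
m3: inner = H(07 36 36 36 36 36 79 78 61) = 67; tag = H(6d 5c 5c 5c 5c 5c 67) = a0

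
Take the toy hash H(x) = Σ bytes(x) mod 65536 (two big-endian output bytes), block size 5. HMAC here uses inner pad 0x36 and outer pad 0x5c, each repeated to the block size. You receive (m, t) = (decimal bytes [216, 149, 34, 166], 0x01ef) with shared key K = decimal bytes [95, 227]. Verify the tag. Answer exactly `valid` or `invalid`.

valid

Key decimal bytes [95, 227] = 5f e3 is 2 bytes ≤ B = 5; zero-pad to 5 bytes: K' = 5f e3 00 00 00.
K' ⊕ ipad = 69 d5 36 36 36; K' ⊕ opad = 03 bf 5c 5c 5c.
Inner hash: sum = 105+213+54+54+54+216+149+34+166 = 1045 → 04 15.
Outer hash (recomputed tag): sum = 3+191+92+92+92+4+21 = 495 → 01 ef.
Recomputed tag = 01ef; claimed = 01ef → match.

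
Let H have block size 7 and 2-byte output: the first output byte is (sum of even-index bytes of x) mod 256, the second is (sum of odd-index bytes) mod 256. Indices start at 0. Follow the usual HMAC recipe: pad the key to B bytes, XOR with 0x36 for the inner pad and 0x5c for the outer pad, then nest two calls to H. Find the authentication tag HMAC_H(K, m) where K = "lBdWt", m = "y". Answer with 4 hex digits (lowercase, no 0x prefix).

Key "lBdWt" = 6c 42 64 57 74 is 5 bytes ≤ B = 7; zero-pad to 7 bytes: K' = 6c 42 64 57 74 00 00.
K' ⊕ ipad = 5a 74 52 61 42 36 36.  K' ⊕ opad = 30 1e 38 0b 28 5c 5c.
Inner input = (K'⊕ipad) ∥ m = 5a 74 52 61 42 36 36 ∥ 79.
Inner hash: even-index sum = 292 mod 256 = 36; odd-index sum = 388 mod 256 = 132 → 24 84.
Outer input = (K'⊕opad) ∥ inner = 30 1e 38 0b 28 5c 5c ∥ 24 84.
Outer hash (tag): even-index sum = 368 mod 256 = 112; odd-index sum = 169 mod 256 = 169 → 70 a9.

70a9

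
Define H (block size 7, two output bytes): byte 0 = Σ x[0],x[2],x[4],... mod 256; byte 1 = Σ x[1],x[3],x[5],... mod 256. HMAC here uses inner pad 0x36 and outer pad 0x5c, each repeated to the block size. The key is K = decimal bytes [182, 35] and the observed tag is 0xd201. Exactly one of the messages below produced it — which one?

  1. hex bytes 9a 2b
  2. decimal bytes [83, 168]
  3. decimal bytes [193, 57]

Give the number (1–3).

2

Key decimal bytes [182, 35] = b6 23 is 2 bytes ≤ B = 7; zero-pad to 7 bytes: K' = b6 23 00 00 00 00 00.
K' ⊕ ipad = 80 15 36 36 36 36 36; K' ⊕ opad = ea 7f 5c 5c 5c 5c 5c.
m1: inner = H(80 15 36 36 36 36 36 9a 2b) = 4d 1b; tag = H(ea 7f 5c 5c 5c 5c 5c 4d 1b) = 1984
m2: inner = H(80 15 36 36 36 36 36 53 a8) = ca d4; tag = H(ea 7f 5c 5c 5c 5c 5c ca d4) = d201 ← matches
m3: inner = H(80 15 36 36 36 36 36 c1 39) = 5b 42; tag = H(ea 7f 5c 5c 5c 5c 5c 5b 42) = 4092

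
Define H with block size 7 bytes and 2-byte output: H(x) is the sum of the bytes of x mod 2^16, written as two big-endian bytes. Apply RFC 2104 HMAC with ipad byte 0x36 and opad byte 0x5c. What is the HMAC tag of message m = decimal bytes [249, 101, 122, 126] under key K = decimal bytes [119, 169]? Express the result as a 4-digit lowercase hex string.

0334

Key decimal bytes [119, 169] = 77 a9 is 2 bytes ≤ B = 7; zero-pad to 7 bytes: K' = 77 a9 00 00 00 00 00.
K' ⊕ ipad = 41 9f 36 36 36 36 36.  K' ⊕ opad = 2b f5 5c 5c 5c 5c 5c.
Inner input = (K'⊕ipad) ∥ m = 41 9f 36 36 36 36 36 ∥ f9 65 7a 7e.
Inner hash: sum = 65+159+54+54+54+54+54+249+101+122+126 = 1092 → 04 44.
Outer input = (K'⊕opad) ∥ inner = 2b f5 5c 5c 5c 5c 5c ∥ 04 44.
Outer hash (tag): sum = 43+245+92+92+92+92+92+4+68 = 820 → 03 34.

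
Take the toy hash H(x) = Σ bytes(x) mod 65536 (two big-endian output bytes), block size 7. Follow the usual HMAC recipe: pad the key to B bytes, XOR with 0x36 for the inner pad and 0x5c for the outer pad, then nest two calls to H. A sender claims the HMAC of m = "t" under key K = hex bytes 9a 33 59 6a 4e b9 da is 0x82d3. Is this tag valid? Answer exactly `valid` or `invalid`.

Key hex bytes 9a 33 59 6a 4e b9 da is exactly B = 7 bytes: K' = 9a 33 59 6a 4e b9 da.
K' ⊕ ipad = ac 05 6f 5c 78 8f ec; K' ⊕ opad = c6 6f 05 36 12 e5 86.
Inner hash: sum = 172+5+111+92+120+143+236+116 = 995 → 03 e3.
Outer hash (recomputed tag): sum = 198+111+5+54+18+229+134+3+227 = 979 → 03 d3.
Recomputed tag = 03d3; claimed = 82d3 → mismatch.

invalid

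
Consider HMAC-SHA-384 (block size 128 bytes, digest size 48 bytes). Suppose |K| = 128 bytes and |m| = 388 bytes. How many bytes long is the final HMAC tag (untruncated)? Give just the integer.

The tag is one SHA-384 digest: 48 bytes.

48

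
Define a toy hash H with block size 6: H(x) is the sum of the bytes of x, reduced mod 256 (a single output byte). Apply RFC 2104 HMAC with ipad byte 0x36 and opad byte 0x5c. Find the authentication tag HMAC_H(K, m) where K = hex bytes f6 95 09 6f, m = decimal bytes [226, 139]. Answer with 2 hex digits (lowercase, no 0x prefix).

87

Key hex bytes f6 95 09 6f is 4 bytes ≤ B = 6; zero-pad to 6 bytes: K' = f6 95 09 6f 00 00.
K' ⊕ ipad = c0 a3 3f 59 36 36.  K' ⊕ opad = aa c9 55 33 5c 5c.
Inner input = (K'⊕ipad) ∥ m = c0 a3 3f 59 36 36 ∥ e2 8b.
Inner hash: sum = 192+163+63+89+54+54+226+139 = 980; mod 256 = 212 → d4.
Outer input = (K'⊕opad) ∥ inner = aa c9 55 33 5c 5c ∥ d4.
Outer hash (tag): sum = 170+201+85+51+92+92+212 = 903; mod 256 = 135 → 87.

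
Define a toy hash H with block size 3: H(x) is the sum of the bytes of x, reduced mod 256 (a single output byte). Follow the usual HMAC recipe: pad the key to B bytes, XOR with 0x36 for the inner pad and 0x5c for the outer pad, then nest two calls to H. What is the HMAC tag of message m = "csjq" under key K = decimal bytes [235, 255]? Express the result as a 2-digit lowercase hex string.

43

Key decimal bytes [235, 255] = eb ff is 2 bytes ≤ B = 3; zero-pad to 3 bytes: K' = eb ff 00.
K' ⊕ ipad = dd c9 36.  K' ⊕ opad = b7 a3 5c.
Inner input = (K'⊕ipad) ∥ m = dd c9 36 ∥ 63 73 6a 71.
Inner hash: sum = 221+201+54+99+115+106+113 = 909; mod 256 = 141 → 8d.
Outer input = (K'⊕opad) ∥ inner = b7 a3 5c ∥ 8d.
Outer hash (tag): sum = 183+163+92+141 = 579; mod 256 = 67 → 43.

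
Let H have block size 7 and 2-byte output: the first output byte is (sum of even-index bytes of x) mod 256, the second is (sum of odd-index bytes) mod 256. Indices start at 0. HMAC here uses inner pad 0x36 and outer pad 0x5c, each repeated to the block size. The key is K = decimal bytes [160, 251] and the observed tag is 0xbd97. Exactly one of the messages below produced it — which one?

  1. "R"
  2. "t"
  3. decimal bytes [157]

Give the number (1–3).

2

Key decimal bytes [160, 251] = a0 fb is 2 bytes ≤ B = 7; zero-pad to 7 bytes: K' = a0 fb 00 00 00 00 00.
K' ⊕ ipad = 96 cd 36 36 36 36 36; K' ⊕ opad = fc a7 5c 5c 5c 5c 5c.
m1: inner = H(96 cd 36 36 36 36 36 52) = 38 8b; tag = H(fc a7 5c 5c 5c 5c 5c 38 8b) = 9b97
m2: inner = H(96 cd 36 36 36 36 36 74) = 38 ad; tag = H(fc a7 5c 5c 5c 5c 5c 38 ad) = bd97 ← matches
m3: inner = H(96 cd 36 36 36 36 36 9d) = 38 d6; tag = H(fc a7 5c 5c 5c 5c 5c 38 d6) = e697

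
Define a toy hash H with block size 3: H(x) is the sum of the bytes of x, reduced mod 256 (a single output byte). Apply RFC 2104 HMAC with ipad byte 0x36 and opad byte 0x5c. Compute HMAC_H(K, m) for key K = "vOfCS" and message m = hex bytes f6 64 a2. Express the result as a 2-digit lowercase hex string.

Key "vOfCS" = 76 4f 66 43 53 is 5 bytes > B = 3, so hash it first: H(key) = c1, then zero-pad to 3 bytes: K' = c1 00 00.
K' ⊕ ipad = f7 36 36.  K' ⊕ opad = 9d 5c 5c.
Inner input = (K'⊕ipad) ∥ m = f7 36 36 ∥ f6 64 a2.
Inner hash: sum = 247+54+54+246+100+162 = 863; mod 256 = 95 → 5f.
Outer input = (K'⊕opad) ∥ inner = 9d 5c 5c ∥ 5f.
Outer hash (tag): sum = 157+92+92+95 = 436; mod 256 = 180 → b4.

b4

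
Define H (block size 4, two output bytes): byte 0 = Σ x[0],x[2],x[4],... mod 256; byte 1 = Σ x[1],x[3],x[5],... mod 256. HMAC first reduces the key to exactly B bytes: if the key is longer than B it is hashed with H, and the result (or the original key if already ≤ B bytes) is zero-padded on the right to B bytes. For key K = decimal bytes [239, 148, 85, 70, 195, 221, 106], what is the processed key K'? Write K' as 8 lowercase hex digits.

|K| = 7 > B = 4, so first hash the key.
H(K): even-index sum = 625 mod 256 = 113; odd-index sum = 439 mod 256 = 183 → 71 b7.
Zero-pad H(K) = 71 b7 to 4 bytes: K' = 71 b7 00 00.

71b70000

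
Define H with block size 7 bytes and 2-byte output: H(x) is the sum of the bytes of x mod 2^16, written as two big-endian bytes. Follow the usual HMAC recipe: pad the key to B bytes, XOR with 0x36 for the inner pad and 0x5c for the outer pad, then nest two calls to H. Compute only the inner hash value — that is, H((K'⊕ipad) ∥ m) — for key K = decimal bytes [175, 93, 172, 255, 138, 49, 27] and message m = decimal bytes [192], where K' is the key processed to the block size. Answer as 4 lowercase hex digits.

0417

Key decimal bytes [175, 93, 172, 255, 138, 49, 27] = af 5d ac ff 8a 31 1b is exactly B = 7 bytes: K' = af 5d ac ff 8a 31 1b.
K' ⊕ ipad = 99 6b 9a c9 bc 07 2d.
Inner input = 99 6b 9a c9 bc 07 2d ∥ c0.
Inner hash: sum = 153+107+154+201+188+7+45+192 = 1047 → 04 17.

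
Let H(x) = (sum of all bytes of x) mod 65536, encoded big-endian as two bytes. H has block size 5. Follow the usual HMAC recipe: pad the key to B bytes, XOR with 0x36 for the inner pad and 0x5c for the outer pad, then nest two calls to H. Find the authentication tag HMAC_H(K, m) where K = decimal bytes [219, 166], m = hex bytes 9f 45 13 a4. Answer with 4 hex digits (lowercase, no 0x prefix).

0352

Key decimal bytes [219, 166] = db a6 is 2 bytes ≤ B = 5; zero-pad to 5 bytes: K' = db a6 00 00 00.
K' ⊕ ipad = ed 90 36 36 36.  K' ⊕ opad = 87 fa 5c 5c 5c.
Inner input = (K'⊕ipad) ∥ m = ed 90 36 36 36 ∥ 9f 45 13 a4.
Inner hash: sum = 237+144+54+54+54+159+69+19+164 = 954 → 03 ba.
Outer input = (K'⊕opad) ∥ inner = 87 fa 5c 5c 5c ∥ 03 ba.
Outer hash (tag): sum = 135+250+92+92+92+3+186 = 850 → 03 52.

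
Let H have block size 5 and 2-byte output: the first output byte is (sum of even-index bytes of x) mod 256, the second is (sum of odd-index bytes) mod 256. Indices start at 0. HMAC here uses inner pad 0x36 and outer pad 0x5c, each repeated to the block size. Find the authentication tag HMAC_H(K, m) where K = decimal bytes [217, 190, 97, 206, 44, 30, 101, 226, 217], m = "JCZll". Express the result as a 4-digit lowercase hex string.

Key decimal bytes [217, 190, 97, 206, 44, 30, 101, 226, 217] = d9 be 61 ce 2c 1e 65 e2 d9 is 9 bytes > B = 5, so hash it first: H(key) = a4 8c, then zero-pad to 5 bytes: K' = a4 8c 00 00 00.
K' ⊕ ipad = 92 ba 36 36 36.  K' ⊕ opad = f8 d0 5c 5c 5c.
Inner input = (K'⊕ipad) ∥ m = 92 ba 36 36 36 ∥ 4a 43 5a 6c 6c.
Inner hash: even-index sum = 429 mod 256 = 173; odd-index sum = 512 mod 256 = 0 → ad 00.
Outer input = (K'⊕opad) ∥ inner = f8 d0 5c 5c 5c ∥ ad 00.
Outer hash (tag): even-index sum = 432 mod 256 = 176; odd-index sum = 473 mod 256 = 217 → b0 d9.

b0d9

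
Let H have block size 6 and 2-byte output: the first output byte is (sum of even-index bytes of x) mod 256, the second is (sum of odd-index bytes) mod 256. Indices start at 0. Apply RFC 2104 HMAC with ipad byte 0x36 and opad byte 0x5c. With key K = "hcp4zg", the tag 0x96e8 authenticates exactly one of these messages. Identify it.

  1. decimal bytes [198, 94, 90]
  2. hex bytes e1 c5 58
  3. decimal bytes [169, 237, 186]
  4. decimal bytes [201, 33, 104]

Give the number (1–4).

1

Key "hcp4zg" = 68 63 70 34 7a 67 is exactly B = 6 bytes: K' = 68 63 70 34 7a 67.
K' ⊕ ipad = 5e 55 46 02 4c 51; K' ⊕ opad = 34 3f 2c 68 26 3b.
m1: inner = H(5e 55 46 02 4c 51 c6 5e 5a) = 10 06; tag = H(34 3f 2c 68 26 3b 10 06) = 96e8 ← matches
m2: inner = H(5e 55 46 02 4c 51 e1 c5 58) = 29 6d; tag = H(34 3f 2c 68 26 3b 29 6d) = af4f
m3: inner = H(5e 55 46 02 4c 51 a9 ed ba) = 53 95; tag = H(34 3f 2c 68 26 3b 53 95) = d977
m4: inner = H(5e 55 46 02 4c 51 c9 21 68) = 21 c9; tag = H(34 3f 2c 68 26 3b 21 c9) = a7ab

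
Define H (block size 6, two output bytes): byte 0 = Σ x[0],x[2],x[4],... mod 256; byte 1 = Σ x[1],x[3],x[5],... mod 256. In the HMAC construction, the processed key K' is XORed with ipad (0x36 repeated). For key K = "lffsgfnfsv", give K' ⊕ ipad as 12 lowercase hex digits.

2c2d36363636

Key "lffsgfnfsv" = 6c 66 66 73 67 66 6e 66 73 76 is 10 bytes > B = 6, so hash it first: H(key) = 1a 1b, then zero-pad to 6 bytes: K' = 1a 1b 00 00 00 00.
XOR each byte with 0x36: 1a⊕36=2c, 1b⊕36=2d, 00⊕36=36, 00⊕36=36, 00⊕36=36, 00⊕36=36.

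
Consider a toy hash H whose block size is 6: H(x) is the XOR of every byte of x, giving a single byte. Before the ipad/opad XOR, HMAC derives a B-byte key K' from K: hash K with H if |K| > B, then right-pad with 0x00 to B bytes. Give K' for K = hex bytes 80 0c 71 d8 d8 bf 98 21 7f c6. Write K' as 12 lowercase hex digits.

|K| = 10 > B = 6, so first hash the key.
H(K): XOR 80⊕0c⊕71⊕d8⊕d8⊕bf⊕98⊕21⊕7f⊕c6 = 42.
Zero-pad H(K) = 42 to 6 bytes: K' = 42 00 00 00 00 00.

420000000000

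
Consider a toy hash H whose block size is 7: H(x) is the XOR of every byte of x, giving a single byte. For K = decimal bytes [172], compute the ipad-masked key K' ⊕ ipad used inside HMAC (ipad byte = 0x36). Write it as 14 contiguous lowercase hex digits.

Key decimal bytes [172] = ac is 1 byte ≤ B = 7; zero-pad to 7 bytes: K' = ac 00 00 00 00 00 00.
XOR each byte with 0x36: ac⊕36=9a, 00⊕36=36, 00⊕36=36, 00⊕36=36, 00⊕36=36, 00⊕36=36, 00⊕36=36.

9a363636363636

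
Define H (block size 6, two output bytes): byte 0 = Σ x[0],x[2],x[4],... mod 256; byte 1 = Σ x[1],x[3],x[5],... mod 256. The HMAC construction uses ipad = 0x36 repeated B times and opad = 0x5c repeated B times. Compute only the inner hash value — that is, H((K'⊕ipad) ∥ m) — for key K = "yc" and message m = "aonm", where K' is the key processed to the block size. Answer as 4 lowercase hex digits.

8a9d

Key "yc" = 79 63 is 2 bytes ≤ B = 6; zero-pad to 6 bytes: K' = 79 63 00 00 00 00.
K' ⊕ ipad = 4f 55 36 36 36 36.
Inner input = 4f 55 36 36 36 36 ∥ 61 6f 6e 6d.
Inner hash: even-index sum = 394 mod 256 = 138; odd-index sum = 413 mod 256 = 157 → 8a 9d.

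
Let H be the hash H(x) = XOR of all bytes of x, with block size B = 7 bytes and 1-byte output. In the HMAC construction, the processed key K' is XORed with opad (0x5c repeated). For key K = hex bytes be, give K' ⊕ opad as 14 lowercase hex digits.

e25c5c5c5c5c5c

Key hex bytes be is 1 byte ≤ B = 7; zero-pad to 7 bytes: K' = be 00 00 00 00 00 00.
XOR each byte with 0x5c: be⊕5c=e2, 00⊕5c=5c, 00⊕5c=5c, 00⊕5c=5c, 00⊕5c=5c, 00⊕5c=5c, 00⊕5c=5c.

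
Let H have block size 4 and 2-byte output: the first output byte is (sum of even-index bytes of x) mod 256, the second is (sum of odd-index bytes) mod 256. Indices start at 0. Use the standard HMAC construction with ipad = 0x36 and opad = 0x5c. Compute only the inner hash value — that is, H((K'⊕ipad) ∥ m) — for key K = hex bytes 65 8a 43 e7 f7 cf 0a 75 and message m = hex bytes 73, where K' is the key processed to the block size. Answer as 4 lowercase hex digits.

48b9

Key hex bytes 65 8a 43 e7 f7 cf 0a 75 is 8 bytes > B = 4, so hash it first: H(key) = a9 b5, then zero-pad to 4 bytes: K' = a9 b5 00 00.
K' ⊕ ipad = 9f 83 36 36.
Inner input = 9f 83 36 36 ∥ 73.
Inner hash: even-index sum = 328 mod 256 = 72; odd-index sum = 185 mod 256 = 185 → 48 b9.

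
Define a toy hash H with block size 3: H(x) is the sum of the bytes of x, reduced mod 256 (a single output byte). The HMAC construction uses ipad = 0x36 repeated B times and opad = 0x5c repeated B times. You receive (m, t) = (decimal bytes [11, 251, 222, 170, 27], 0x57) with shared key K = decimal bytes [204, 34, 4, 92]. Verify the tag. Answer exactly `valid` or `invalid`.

Key decimal bytes [204, 34, 4, 92] = cc 22 04 5c is 4 bytes > B = 3, so hash it first: H(key) = 4e, then zero-pad to 3 bytes: K' = 4e 00 00.
K' ⊕ ipad = 78 36 36; K' ⊕ opad = 12 5c 5c.
Inner hash: sum = 120+54+54+11+251+222+170+27 = 909; mod 256 = 141 → 8d.
Outer hash (recomputed tag): sum = 18+92+92+141 = 343; mod 256 = 87 → 57.
Recomputed tag = 57; claimed = 57 → match.

valid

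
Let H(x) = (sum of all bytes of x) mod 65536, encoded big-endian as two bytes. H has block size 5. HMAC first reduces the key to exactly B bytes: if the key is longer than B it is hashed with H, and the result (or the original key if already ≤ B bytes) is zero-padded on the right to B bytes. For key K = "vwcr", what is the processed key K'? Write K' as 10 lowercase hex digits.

7677637200

Key "vwcr" = 76 77 63 72 is 4 bytes ≤ B = 5; zero-pad to 5 bytes: K' = 76 77 63 72 00.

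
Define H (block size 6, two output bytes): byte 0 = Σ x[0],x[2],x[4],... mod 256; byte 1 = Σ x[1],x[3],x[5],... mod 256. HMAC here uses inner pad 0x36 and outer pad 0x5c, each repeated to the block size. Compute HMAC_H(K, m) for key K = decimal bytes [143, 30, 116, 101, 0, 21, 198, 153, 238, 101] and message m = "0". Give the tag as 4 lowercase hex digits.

c08e

Key decimal bytes [143, 30, 116, 101, 0, 21, 198, 153, 238, 101] = 8f 1e 74 65 00 15 c6 99 ee 65 is 10 bytes > B = 6, so hash it first: H(key) = b7 96, then zero-pad to 6 bytes: K' = b7 96 00 00 00 00.
K' ⊕ ipad = 81 a0 36 36 36 36.  K' ⊕ opad = eb ca 5c 5c 5c 5c.
Inner input = (K'⊕ipad) ∥ m = 81 a0 36 36 36 36 ∥ 30.
Inner hash: even-index sum = 285 mod 256 = 29; odd-index sum = 268 mod 256 = 12 → 1d 0c.
Outer input = (K'⊕opad) ∥ inner = eb ca 5c 5c 5c 5c ∥ 1d 0c.
Outer hash (tag): even-index sum = 448 mod 256 = 192; odd-index sum = 398 mod 256 = 142 → c0 8e.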